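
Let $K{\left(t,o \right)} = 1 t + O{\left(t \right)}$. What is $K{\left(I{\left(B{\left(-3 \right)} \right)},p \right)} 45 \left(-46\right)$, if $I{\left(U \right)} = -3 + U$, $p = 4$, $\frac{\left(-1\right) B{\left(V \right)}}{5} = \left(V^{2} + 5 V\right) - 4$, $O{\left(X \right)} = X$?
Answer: $-194580$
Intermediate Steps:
$B{\left(V \right)} = 20 - 25 V - 5 V^{2}$ ($B{\left(V \right)} = - 5 \left(\left(V^{2} + 5 V\right) - 4\right) = - 5 \left(-4 + V^{2} + 5 V\right) = 20 - 25 V - 5 V^{2}$)
$K{\left(t,o \right)} = 2 t$ ($K{\left(t,o \right)} = 1 t + t = t + t = 2 t$)
$K{\left(I{\left(B{\left(-3 \right)} \right)},p \right)} 45 \left(-46\right) = 2 \left(-3 - \left(-95 + 45\right)\right) 45 \left(-46\right) = 2 \left(-3 + \left(20 + 75 - 45\right)\right) 45 \left(-46\right) = 2 \left(-3 + 50\right) 45 \left(-46\right) = 2 \cdot 47 \cdot 45 \left(-46\right) = 94 \cdot 45 \left(-46\right) = 4230 \left(-46\right) = -194580$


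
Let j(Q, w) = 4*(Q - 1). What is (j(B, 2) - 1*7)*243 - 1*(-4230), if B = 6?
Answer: 7389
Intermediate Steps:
j(Q, w) = -4 + 4*Q (j(Q, w) = 4*(-1 + Q) = -4 + 4*Q)
(j(B, 2) - 1*7)*243 - 1*(-4230) = ((-4 + 4*6) - 1*7)*243 - 1*(-4230) = ((-4 + 24) - 7)*243 + 4230 = (20 - 7)*243 + 4230 = 13*243 + 4230 = 3159 + 4230 = 7389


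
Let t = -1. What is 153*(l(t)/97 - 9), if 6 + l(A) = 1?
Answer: -134334/97 ≈ -1384.9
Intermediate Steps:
l(A) = -5 (l(A) = -6 + 1 = -5)
153*(l(t)/97 - 9) = 153*(-5/97 - 9) = 153*(-878/97) = -134334/97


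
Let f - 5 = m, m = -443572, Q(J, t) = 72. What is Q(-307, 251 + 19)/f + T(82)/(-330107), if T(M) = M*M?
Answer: -3006312212/146424571669 ≈ -0.020531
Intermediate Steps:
f = -443567 (f = 5 - 443572 = -443567)
T(M) = M²
Q(-307, 251 + 19)/f + T(82)/(-330107) = 72/(-443567) + 82²/(-330107) = 72*(-1/443567) + 6724*(-1/330107) = -72/443567 - 6724/330107 = -3006312212/146424571669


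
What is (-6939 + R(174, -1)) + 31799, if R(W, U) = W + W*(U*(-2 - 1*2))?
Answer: 25730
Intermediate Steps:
R(W, U) = W - 4*U*W (R(W, U) = W + W*(U*(-2 - 2)) = W + W*(U*(-4)) = W + W*(-4*U) = W - 4*U*W)
(-6939 + R(174, -1)) + 31799 = (-6939 + 174*(1 - 4*(-1))) + 31799 = (-6939 + 174*(1 + 4)) + 31799 = (-6939 + 174*5) + 31799 = (-6939 + 870) + 31799 = -6069 + 31799 = 25730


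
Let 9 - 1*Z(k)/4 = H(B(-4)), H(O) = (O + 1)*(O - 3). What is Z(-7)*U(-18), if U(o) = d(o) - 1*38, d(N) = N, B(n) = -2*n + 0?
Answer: 8064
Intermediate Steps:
B(n) = -2*n
H(O) = (1 + O)*(-3 + O)
Z(k) = -144 (Z(k) = 36 - 4*(-3 + (-2*(-4))² - (-4)*(-4)) = 36 - 4*(-3 + 8² - 2*8) = 36 - 4*(-3 + 64 - 16) = 36 - 4*45 = 36 - 180 = -144)
U(o) = -38 + o (U(o) = o - 1*38 = o - 38 = -38 + o)
Z(-7)*U(-18) = -144*(-38 - 18) = -144*(-56) = 8064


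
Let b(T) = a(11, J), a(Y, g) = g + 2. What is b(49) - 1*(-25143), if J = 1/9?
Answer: 226306/9 ≈ 25145.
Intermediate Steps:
J = ⅑ ≈ 0.11111
a(Y, g) = 2 + g
b(T) = 19/9 (b(T) = 2 + ⅑ = 19/9)
b(49) - 1*(-25143) = 19/9 - 1*(-25143) = 19/9 + 25143 = 226306/9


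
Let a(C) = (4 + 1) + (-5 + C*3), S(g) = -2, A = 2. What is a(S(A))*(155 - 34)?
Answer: -726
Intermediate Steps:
a(C) = 3*C (a(C) = 5 + (-5 + 3*C) = 3*C)
a(S(A))*(155 - 34) = (3*(-2))*(155 - 34) = -6*121 = -726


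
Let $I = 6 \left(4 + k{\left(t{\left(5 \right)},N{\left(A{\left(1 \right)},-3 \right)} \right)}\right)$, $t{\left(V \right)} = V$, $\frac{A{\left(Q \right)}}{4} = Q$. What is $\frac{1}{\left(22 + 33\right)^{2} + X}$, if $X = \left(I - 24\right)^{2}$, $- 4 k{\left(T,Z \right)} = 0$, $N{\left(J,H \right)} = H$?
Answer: $\frac{1}{3025} \approx 0.00033058$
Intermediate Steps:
$A{\left(Q \right)} = 4 Q$
$k{\left(T,Z \right)} = 0$ ($k{\left(T,Z \right)} = \left(- \frac{1}{4}\right) 0 = 0$)
$I = 24$ ($I = 6 \left(4 + 0\right) = 6 \cdot 4 = 24$)
$X = 0$ ($X = \left(24 - 24\right)^{2} = 0^{2} = 0$)
$\frac{1}{\left(22 + 33\right)^{2} + X} = \frac{1}{\left(22 + 33\right)^{2} + 0} = \frac{1}{55^{2} + 0} = \frac{1}{3025 + 0} = \frac{1}{3025}$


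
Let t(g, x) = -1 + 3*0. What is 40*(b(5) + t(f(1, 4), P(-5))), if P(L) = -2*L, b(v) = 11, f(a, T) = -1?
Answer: 400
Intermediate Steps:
t(g, x) = -1 (t(g, x) = -1 + 0 = -1)
40*(b(5) + t(f(1, 4), P(-5))) = 40*(11 - 1) = 40*10 = 400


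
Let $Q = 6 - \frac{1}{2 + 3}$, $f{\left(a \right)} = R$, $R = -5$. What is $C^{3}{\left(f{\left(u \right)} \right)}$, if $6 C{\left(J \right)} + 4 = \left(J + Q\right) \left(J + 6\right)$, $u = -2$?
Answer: $- \frac{512}{3375} \approx -0.1517$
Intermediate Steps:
$f{\left(a \right)} = -5$
$Q = \frac{29}{5}$ ($Q = 6 - \frac{1}{5} = \frac{29}{5} \approx 5.8$)
$C{\left(J \right)} = - \frac{2}{3} + \frac{\left(6 + J\right) \left(\frac{29}{5} + J\right)}{6}$ ($C{\left(J \right)} = - \frac{2}{3} + \frac{\left(J + \frac{29}{5}\right) \left(J + 6\right)}{6} = - \frac{2}{3} + \frac{\left(\frac{29}{5} + J\right) \left(6 + J\right)}{6} = - \frac{2}{3} + \frac{\left(6 + J\right) \left(\frac{29}{5} + J\right)}{6}$)
$C^{3}{\left(f{\left(u \right)} \right)} = \left(\frac{77}{15} + \frac{\left(-5\right)^{2}}{6} + \frac{59}{30} \left(-5\right)\right)^{3} = \left(\frac{77}{15} + \frac{1}{6} \cdot 25 - \frac{59}{6}\right)^{3} = \left(\frac{77}{15} + \frac{25}{6} - \frac{59}{6}\right)^{3} = \left(- \frac{8}{15}\right)^{3} = - \frac{512}{3375}$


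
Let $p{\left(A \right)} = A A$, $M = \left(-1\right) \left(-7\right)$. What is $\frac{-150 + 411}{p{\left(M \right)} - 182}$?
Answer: $- \frac{261}{133} \approx -1.9624$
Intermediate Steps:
$M = 7$
$p{\left(A \right)} = A^{2}$
$\frac{-150 + 411}{p{\left(M \right)} - 182} = \frac{-150 + 411}{7^{2} - 182} = \frac{261}{49 - 182} = \frac{261}{-133} = 261 \left(- \frac{1}{133}\right) = - \frac{261}{133}$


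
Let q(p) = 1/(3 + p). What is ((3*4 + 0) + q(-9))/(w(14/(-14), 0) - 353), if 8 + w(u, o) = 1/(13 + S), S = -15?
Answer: -71/2169 ≈ -0.032734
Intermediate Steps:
w(u, o) = -17/2 (w(u, o) = -8 + 1/(13 - 15) = -8 + 1/(-2) = -8 - 1/2 = -17/2)
((3*4 + 0) + q(-9))/(w(14/(-14), 0) - 353) = ((3*4 + 0) + 1/(3 - 9))/(-17/2 - 353) = ((12 + 0) + 1/(-6))/(-723/2) = (12 - 1/6)*(-2/723) = (71/6)*(-2/723) = -71/2169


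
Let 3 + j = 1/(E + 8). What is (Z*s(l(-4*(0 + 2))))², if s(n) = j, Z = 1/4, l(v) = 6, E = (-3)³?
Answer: 841/1444 ≈ 0.58241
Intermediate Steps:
E = -27
Z = ¼ ≈ 0.25000
j = -58/19 (j = -3 + 1/(-27 + 8) = -3 + 1/(-19) = -3 - 1/19 = -58/19 ≈ -3.0526)
s(n) = -58/19
(Z*s(l(-4*(0 + 2))))² = ((¼)*(-58/19))² = (-29/38)² = 841/1444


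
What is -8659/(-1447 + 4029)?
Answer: -8659/2582 ≈ -3.3536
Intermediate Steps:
-8659/(-1447 + 4029) = -8659/2582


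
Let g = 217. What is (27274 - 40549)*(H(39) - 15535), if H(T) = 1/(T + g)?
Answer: 52794130725/256 ≈ 2.0623e+8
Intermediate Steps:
H(T) = 1/(217 + T) (H(T) = 1/(T + 217) = 1/(217 + T))
(27274 - 40549)*(H(39) - 15535) = (27274 - 40549)*(1/(217 + 39) - 15535) = -13275*(1/256 - 15535) = -13275*(-3976959/256) = 52794130725/256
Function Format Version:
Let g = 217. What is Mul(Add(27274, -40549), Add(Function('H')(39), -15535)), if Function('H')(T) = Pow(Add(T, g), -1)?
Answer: Rational(52794130725, 256) ≈ 2.0623e+8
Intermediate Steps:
Function('H')(T) = Pow(Add(217, T), -1) (Function('H')(T) = Pow(Add(T, 217), -1) = Pow(Add(217, T), -1))
Mul(Add(27274, -40549), Add(Function('H')(39), -15535)) = Mul(Add(27274, -40549), Add(Pow(Add(217, 39), -1), -15535)) = Mul(-13275, Add(Pow(256, -1), -15535)) = Mul(-13275, Add(Rational(1, 256), -15535)) = Mul(-13275, Rational(-3976959, 256)) = Rational(52794130725, 256)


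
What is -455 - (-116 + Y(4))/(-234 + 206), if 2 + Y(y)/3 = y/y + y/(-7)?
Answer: -90025/196 ≈ -459.31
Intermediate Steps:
Y(y) = -3 - 3*y/7 (Y(y) = -6 + 3*(y/y + y/(-7)) = -6 + 3*(1 + y*(-⅐)) = -6 + 3*(1 - y/7) = -6 + (3 - 3*y/7) = -3 - 3*y/7)
-455 - (-116 + Y(4))/(-234 + 206) = -455 - (-116 + (-3 - 3/7*4))/(-234 + 206) = -455 - (-116 + (-3 - 12/7))/(-28) = -455 - (-116 - 33/7)*(-1)/28 = -455 - (-845)*(-1)/(7*28) = -455 - 1*845/196 = -455 - 845/196 = -90025/196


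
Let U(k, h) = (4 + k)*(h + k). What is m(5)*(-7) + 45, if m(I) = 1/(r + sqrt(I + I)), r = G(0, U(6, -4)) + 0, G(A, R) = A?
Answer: 45 - 7*sqrt(10)/10 ≈ 42.786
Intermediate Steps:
r = 0 (r = 0 + 0 = 0)
m(I) = sqrt(2)/(2*sqrt(I)) (m(I) = 1/(0 + sqrt(I + I)) = 1/(0 + sqrt(2*I)) = 1/(0 + sqrt(2)*sqrt(I)) = 1/(sqrt(2)*sqrt(I)) = sqrt(2)/(2*sqrt(I)))
m(5)*(-7) + 45 = (sqrt(2)/(2*sqrt(5)))*(-7) + 45 = (sqrt(2)*(sqrt(5)/5)/2)*(-7) + 45 = (sqrt(10)/10)*(-7) + 45 = -7*sqrt(10)/10 + 45 = 45 - 7*sqrt(10)/10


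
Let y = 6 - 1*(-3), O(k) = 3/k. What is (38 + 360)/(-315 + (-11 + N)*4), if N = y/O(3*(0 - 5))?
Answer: -398/539 ≈ -0.73840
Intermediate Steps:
y = 9 (y = 6 + 3 = 9)
N = -45 (N = 9/((3/((3*(0 - 5))))) = 9/((3/((3*(-5))))) = 9/((3/(-15))) = 9/((3*(-1/15))) = 9/(-⅕) = 9*(-5) = -45)
(38 + 360)/(-315 + (-11 + N)*4) = (38 + 360)/(-315 + (-11 - 45)*4) = 398/(-315 - 56*4) = 398/(-315 - 224) = 398/(-539) = 398*(-1/539) = -398/539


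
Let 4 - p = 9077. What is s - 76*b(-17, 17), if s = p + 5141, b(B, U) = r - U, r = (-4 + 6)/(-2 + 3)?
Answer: -2792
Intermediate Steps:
p = -9073 (p = 4 - 1*9077 = 4 - 9077 = -9073)
r = 2 (r = 2/1 = 2*1 = 2)
b(B, U) = 2 - U
s = -3932 (s = -9073 + 5141 = -3932)
s - 76*b(-17, 17) = -3932 - 76*(2 - 1*17) = -3932 - 76*(2 - 17) = -3932 - 76*(-15) = -3932 - 1*(-1140) = -3932 + 1140 = -2792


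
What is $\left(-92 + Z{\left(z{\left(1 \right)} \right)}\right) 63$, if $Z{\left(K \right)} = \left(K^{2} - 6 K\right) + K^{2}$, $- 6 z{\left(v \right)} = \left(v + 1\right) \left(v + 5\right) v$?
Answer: $-4536$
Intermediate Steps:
$z{\left(v \right)} = - \frac{v \left(1 + v\right) \left(5 + v\right)}{6}$ ($z{\left(v \right)} = - \frac{\left(v + 1\right) \left(v + 5\right) v}{6} = - \frac{\left(1 + v\right) \left(5 + v\right) v}{6} = - \frac{v \left(1 + v\right) \left(5 + v\right)}{6}$)
$Z{\left(K \right)} = - 6 K + 2 K^{2}$
$\left(-92 + Z{\left(z{\left(1 \right)} \right)}\right) 63 = \left(-92 + 2 \left(\left(- \frac{1}{6}\right) 1 \left(5 + 1^{2} + 6 \cdot 1\right)\right) \left(-3 - \frac{5 + 1^{2} + 6 \cdot 1}{6}\right)\right) 63 = \left(-92 + 2 \left(\left(- \frac{1}{6}\right) 1 \left(5 + 1 + 6\right)\right) \left(-3 - \frac{5 + 1 + 6}{6}\right)\right) 63 = \left(-92 + 2 \left(\left(- \frac{1}{6}\right) 1 \cdot 12\right) \left(-3 - \frac{1}{6} \cdot 12\right)\right) 63 = \left(-92 + 2 \left(-2\right) \left(-3 - 2\right)\right) 63 = \left(-92 + 2 \left(-2\right) \left(-5\right)\right) 63 = \left(-92 + 20\right) 63 = \left(-72\right) 63 = -4536$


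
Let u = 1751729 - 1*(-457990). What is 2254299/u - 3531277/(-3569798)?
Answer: 5283507314255/2629416822254 ≈ 2.0094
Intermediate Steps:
u = 2209719 (u = 1751729 + 457990 = 2209719)
2254299/u - 3531277/(-3569798) = 2254299/2209719 - 3531277/(-3569798) = 2254299*(1/2209719) - 3531277*(-1/3569798) = 751433/736573 + 3531277/3569798 = 5283507314255/2629416822254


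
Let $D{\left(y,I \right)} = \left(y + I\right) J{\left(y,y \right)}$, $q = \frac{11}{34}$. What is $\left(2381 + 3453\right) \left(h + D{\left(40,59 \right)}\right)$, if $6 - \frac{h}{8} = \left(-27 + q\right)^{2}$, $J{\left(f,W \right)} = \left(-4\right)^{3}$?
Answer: $- \frac{20200400020}{289} \approx -6.9898 \cdot 10^{7}$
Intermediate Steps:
$J{\left(f,W \right)} = -64$
$q = \frac{11}{34}$ ($q = 11 \cdot \frac{1}{34} = \frac{11}{34} \approx 0.32353$)
$h = - \frac{1631426}{289}$ ($h = 48 - 8 \left(-27 + \frac{11}{34}\right)^{2} = 48 - 8 \left(- \frac{907}{34}\right)^{2} = 48 - \frac{1645298}{289} = - \frac{1631426}{289} \approx -5645.1$)
$D{\left(y,I \right)} = - 64 I - 64 y$ ($D{\left(y,I \right)} = \left(y + I\right) \left(-64\right) = \left(I + y\right) \left(-64\right) = - 64 I - 64 y$)
$\left(2381 + 3453\right) \left(h + D{\left(40,59 \right)}\right) = \left(2381 + 3453\right) \left(- \frac{1631426}{289} - 6336\right) = 5834 \left(- \frac{1631426}{289} - 6336\right) = 5834 \left(- \frac{3462530}{289}\right) = - \frac{20200400020}{289}$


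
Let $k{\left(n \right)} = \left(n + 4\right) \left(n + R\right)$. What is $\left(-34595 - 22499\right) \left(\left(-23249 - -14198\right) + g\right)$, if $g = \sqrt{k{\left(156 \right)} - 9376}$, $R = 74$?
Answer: $516757794 - 228376 \sqrt{1714} \approx 5.073 \cdot 10^{8}$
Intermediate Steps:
$k{\left(n \right)} = \left(4 + n\right) \left(74 + n\right)$ ($k{\left(n \right)} = \left(n + 4\right) \left(n + 74\right) = \left(4 + n\right) \left(74 + n\right)$)
$g = 4 \sqrt{1714}$ ($g = \sqrt{\left(296 + 156^{2} + 78 \cdot 156\right) - 9376} = \sqrt{\left(296 + 24336 + 12168\right) - 9376} = \sqrt{36800 - 9376} = \sqrt{27424} = 4 \sqrt{1714} \approx 165.6$)
$\left(-34595 - 22499\right) \left(\left(-23249 - -14198\right) + g\right) = \left(-34595 - 22499\right) \left(\left(-23249 - -14198\right) + 4 \sqrt{1714}\right) = - 57094 \left(\left(-23249 + 14198\right) + 4 \sqrt{1714}\right) = - 57094 \left(-9051 + 4 \sqrt{1714}\right) = 516757794 - 228376 \sqrt{1714}$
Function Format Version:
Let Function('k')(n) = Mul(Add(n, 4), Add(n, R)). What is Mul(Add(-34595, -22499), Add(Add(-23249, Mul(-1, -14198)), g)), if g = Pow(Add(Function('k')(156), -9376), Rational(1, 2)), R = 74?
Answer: Add(516757794, Mul(-228376, Pow(1714, Rational(1, 2)))) ≈ 5.0730e+8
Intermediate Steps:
Function('k')(n) = Mul(Add(4, n), Add(74, n)) (Function('k')(n) = Mul(Add(n, 4), Add(n, 74)) = Mul(Add(4, n), Add(74, n)))
g = Mul(4, Pow(1714, Rational(1, 2))) (g = Pow(Add(Add(296, Pow(156, 2), Mul(78, 156)), -9376), Rational(1, 2)) = Pow(Add(Add(296, 24336, 12168), -9376), Rational(1, 2)) = Pow(Add(36800, -9376), Rational(1, 2)) = Pow(27424, Rational(1, 2)) = Mul(4, Pow(1714, Rational(1, 2))) ≈ 165.60)
Mul(Add(-34595, -22499), Add(Add(-23249, Mul(-1, -14198)), g)) = Mul(Add(-34595, -22499), Add(Add(-23249, Mul(-1, -14198)), Mul(4, Pow(1714, Rational(1, 2))))) = Mul(-57094, Add(Add(-23249, 14198), Mul(4, Pow(1714, Rational(1, 2))))) = Mul(-57094, Add(-9051, Mul(4, Pow(1714, Rational(1, 2))))) = Add(516757794, Mul(-228376, Pow(1714, Rational(1, 2))))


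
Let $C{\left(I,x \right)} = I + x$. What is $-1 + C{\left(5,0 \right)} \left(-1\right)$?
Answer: $-6$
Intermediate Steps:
$-1 + C{\left(5,0 \right)} \left(-1\right) = -1 + \left(5 + 0\right) \left(-1\right) = -1 + 5 \left(-1\right) = -1 - 5 = -6$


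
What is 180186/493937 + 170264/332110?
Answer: 71970630914/82020708535 ≈ 0.87747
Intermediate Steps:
180186/493937 + 170264/332110 = 180186*(1/493937) + 170264*(1/332110) = 180186/493937 + 85132/166055 = 71970630914/82020708535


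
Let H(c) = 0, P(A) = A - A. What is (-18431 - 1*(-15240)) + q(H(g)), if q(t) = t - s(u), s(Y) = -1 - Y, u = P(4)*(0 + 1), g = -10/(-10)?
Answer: -3190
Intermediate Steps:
P(A) = 0
g = 1 (g = -10*(-⅒) = 1)
u = 0 (u = 0*(0 + 1) = 0*1 = 0)
q(t) = 1 + t (q(t) = t - (-1 - 1*0) = t - (-1 + 0) = t - 1*(-1) = t + 1 = 1 + t)
(-18431 - 1*(-15240)) + q(H(g)) = (-18431 - 1*(-15240)) + (1 + 0) = (-18431 + 15240) + 1 = -3191 + 1 = -3190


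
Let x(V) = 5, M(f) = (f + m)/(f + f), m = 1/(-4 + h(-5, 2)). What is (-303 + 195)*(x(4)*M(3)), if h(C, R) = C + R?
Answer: -1800/7 ≈ -257.14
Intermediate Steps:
m = -⅐ (m = 1/(-4 + (-5 + 2)) = 1/(-4 - 3) = 1/(-7) = -⅐ ≈ -0.14286)
M(f) = (-⅐ + f)/(2*f) (M(f) = (f - ⅐)/(f + f) = (-⅐ + f)/((2*f)) = (-⅐ + f)*(1/(2*f)) = (-⅐ + f)/(2*f))
(-303 + 195)*(x(4)*M(3)) = (-303 + 195)*(5*((1/14)*(-1 + 7*3)/3)) = -540*(1/14)*(⅓)*(-1 + 21) = -540*(1/14)*(⅓)*20 = -540*10/21 = -108*50/21 = -1800/7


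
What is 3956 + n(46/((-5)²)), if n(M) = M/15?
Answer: 1483546/375 ≈ 3956.1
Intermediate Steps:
n(M) = M/15 (n(M) = M*(1/15) = M/15)
3956 + n(46/((-5)²)) = 3956 + (46/((-5)²))/15 = 3956 + (46/25)/15 = 3956 + (46*(1/25))/15 = 3956 + (1/15)*(46/25) = 3956 + 46/375 = 1483546/375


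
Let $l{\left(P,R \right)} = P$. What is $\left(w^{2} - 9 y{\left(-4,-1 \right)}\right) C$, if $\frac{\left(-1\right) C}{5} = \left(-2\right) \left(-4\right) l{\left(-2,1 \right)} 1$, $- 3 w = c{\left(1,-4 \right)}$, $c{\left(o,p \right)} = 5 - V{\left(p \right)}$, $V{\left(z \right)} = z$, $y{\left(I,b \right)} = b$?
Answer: $1440$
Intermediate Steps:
$c{\left(o,p \right)} = 5 - p$
$w = -3$ ($w = - \frac{5 - -4}{3} = - \frac{5 + 4}{3} = \left(- \frac{1}{3}\right) 9 = -3$)
$C = 80$ ($C = - 5 \left(-2\right) \left(-4\right) \left(-2\right) 1 = - 5 \cdot 8 \left(-2\right) 1 = - 5 \left(\left(-16\right) 1\right) = \left(-5\right) \left(-16\right) = 80$)
$\left(w^{2} - 9 y{\left(-4,-1 \right)}\right) C = \left(\left(-3\right)^{2} - -9\right) 80 = \left(9 + 9\right) 80 = 18 \cdot 80 = 1440$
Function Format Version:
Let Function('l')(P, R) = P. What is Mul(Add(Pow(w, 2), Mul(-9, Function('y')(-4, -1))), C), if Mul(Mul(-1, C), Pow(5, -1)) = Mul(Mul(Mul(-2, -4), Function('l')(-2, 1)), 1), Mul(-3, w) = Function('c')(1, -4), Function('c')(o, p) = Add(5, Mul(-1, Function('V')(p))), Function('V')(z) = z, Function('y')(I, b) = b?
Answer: 1440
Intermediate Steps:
Function('c')(o, p) = Add(5, Mul(-1, p))
w = -3 (w = Mul(Rational(-1, 3), Add(5, Mul(-1, -4))) = Mul(Rational(-1, 3), Add(5, 4)) = Mul(Rational(-1, 3), 9) = -3)
C = 80 (C = Mul(-5, Mul(Mul(Mul(-2, -4), -2), 1)) = Mul(-5, Mul(Mul(8, -2), 1)) = Mul(-5, Mul(-16, 1)) = Mul(-5, -16) = 80)
Mul(Add(Pow(w, 2), Mul(-9, Function('y')(-4, -1))), C) = Mul(Add(Pow(-3, 2), Mul(-9, -1)), 80) = Mul(Add(9, 9), 80) = Mul(18, 80) = 1440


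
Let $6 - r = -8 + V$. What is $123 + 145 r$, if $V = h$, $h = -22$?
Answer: $5343$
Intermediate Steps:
$V = -22$
$r = 36$ ($r = 6 - \left(-8 - 22\right) = 6 - -30 = 6 + 30 = 36$)
$123 + 145 r = 123 + 145 \cdot 36 = 123 + 5220 = 5343$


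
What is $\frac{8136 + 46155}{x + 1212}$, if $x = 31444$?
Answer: $\frac{54291}{32656} \approx 1.6625$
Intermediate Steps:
$\frac{8136 + 46155}{x + 1212} = \frac{8136 + 46155}{31444 + 1212} = \frac{54291}{32656}$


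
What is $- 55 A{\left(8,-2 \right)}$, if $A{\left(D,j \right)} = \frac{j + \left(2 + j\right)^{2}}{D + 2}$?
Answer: $11$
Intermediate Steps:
$A{\left(D,j \right)} = \frac{j + \left(2 + j\right)^{2}}{2 + D}$
$- 55 A{\left(8,-2 \right)} = - 55 \frac{-2 + \left(2 - 2\right)^{2}}{2 + 8} = - 55 \frac{-2 + 0^{2}}{10} = - 55 \frac{-2 + 0}{10} = - 55 \cdot \frac{1}{10} \left(-2\right) = \left(-55\right) \left(- \frac{1}{5}\right) = 11$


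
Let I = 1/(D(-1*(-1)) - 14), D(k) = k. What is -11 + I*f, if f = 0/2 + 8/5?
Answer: -723/65 ≈ -11.123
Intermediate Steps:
I = -1/13 (I = 1/(-1*(-1) - 14) = 1/(1 - 14) = 1/(-13) = -1/13 ≈ -0.076923)
f = 8/5 (f = 0*(½) + 8*(⅕) = 0 + 8/5 = 8/5 ≈ 1.6000)
-11 + I*f = -11 - 1/13*8/5 = -11 - 8/65 = -723/65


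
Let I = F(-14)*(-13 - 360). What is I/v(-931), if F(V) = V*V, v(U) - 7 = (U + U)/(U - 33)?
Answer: -5034008/615 ≈ -8185.4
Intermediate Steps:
v(U) = 7 + 2*U/(-33 + U) (v(U) = 7 + (U + U)/(U - 33) = 7 + (2*U)/(-33 + U) = 7 + 2*U/(-33 + U))
F(V) = V²
I = -73108 (I = (-14)²*(-13 - 360) = 196*(-373) = -73108)
I/v(-931) = -73108*(-33 - 931)/(3*(-77 + 3*(-931))) = -73108*(-964/(3*(-77 - 2793))) = -73108/(3*(-1/964)*(-2870)) = -73108/4305/482 = -73108*482/4305 = -5034008/615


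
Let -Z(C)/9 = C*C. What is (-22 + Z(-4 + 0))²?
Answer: 27556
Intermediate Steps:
Z(C) = -9*C² (Z(C) = -9*C*C = -9*C²)
(-22 + Z(-4 + 0))² = (-22 - 9*(-4 + 0)²)² = (-22 - 9*(-4)²)² = (-22 - 9*16)² = (-22 - 144)² = (-166)² = 27556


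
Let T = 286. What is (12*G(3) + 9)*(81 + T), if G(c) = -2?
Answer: -5505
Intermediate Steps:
(12*G(3) + 9)*(81 + T) = (12*(-2) + 9)*(81 + 286) = (-24 + 9)*367 = -15*367 = -5505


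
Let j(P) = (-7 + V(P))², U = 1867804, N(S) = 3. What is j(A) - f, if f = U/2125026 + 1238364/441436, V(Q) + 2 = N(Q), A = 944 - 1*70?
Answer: 3789274445011/117257872167 ≈ 32.316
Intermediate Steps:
A = 874 (A = 944 - 70 = 874)
V(Q) = 1 (V(Q) = -2 + 3 = 1)
j(P) = 36 (j(P) = (-7 + 1)² = (-6)² = 36)
f = 432008953001/117257872167 (f = 1867804/2125026 + 1238364/441436 = 1867804*(1/2125026) + 1238364*(1/441436) = 933902/1062513 + 309591/110359 = 432008953001/117257872167 ≈ 3.6843)
j(A) - f = 36 - 1*432008953001/117257872167 = 36 - 432008953001/117257872167 = 3789274445011/117257872167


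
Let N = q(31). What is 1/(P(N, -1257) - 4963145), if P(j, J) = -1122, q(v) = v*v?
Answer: -1/4964267 ≈ -2.0144e-7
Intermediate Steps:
q(v) = v²
N = 961 (N = 31² = 961)
1/(P(N, -1257) - 4963145) = 1/(-1122 - 4963145) = 1/(-4964267) = -1/4964267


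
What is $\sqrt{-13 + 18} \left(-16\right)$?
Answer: $- 16 \sqrt{5} \approx -35.777$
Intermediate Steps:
$\sqrt{-13 + 18} \left(-16\right) = \sqrt{5} \left(-16\right) = - 16 \sqrt{5}$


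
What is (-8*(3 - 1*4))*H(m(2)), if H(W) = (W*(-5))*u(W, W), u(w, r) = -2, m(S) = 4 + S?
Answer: 480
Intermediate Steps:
H(W) = 10*W (H(W) = (W*(-5))*(-2) = -5*W*(-2) = 10*W)
(-8*(3 - 1*4))*H(m(2)) = (-8*(3 - 1*4))*(10*(4 + 2)) = (-8*(3 - 4))*(10*6) = -8*(-1)*60 = 8*60 = 480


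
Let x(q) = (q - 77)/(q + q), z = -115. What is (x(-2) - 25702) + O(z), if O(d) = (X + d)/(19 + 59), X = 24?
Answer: -308201/12 ≈ -25683.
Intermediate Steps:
O(d) = 4/13 + d/78 (O(d) = (24 + d)/(19 + 59) = (24 + d)/78 = (24 + d)*(1/78) = 4/13 + d/78)
x(q) = (-77 + q)/(2*q) (x(q) = (-77 + q)/((2*q)) = (-77 + q)*(1/(2*q)) = (-77 + q)/(2*q))
(x(-2) - 25702) + O(z) = ((1/2)*(-77 - 2)/(-2) - 25702) + (4/13 + (1/78)*(-115)) = ((1/2)*(-1/2)*(-79) - 25702) + (4/13 - 115/78) = (79/4 - 25702) - 7/6 = -102729/4 - 7/6 = -308201/12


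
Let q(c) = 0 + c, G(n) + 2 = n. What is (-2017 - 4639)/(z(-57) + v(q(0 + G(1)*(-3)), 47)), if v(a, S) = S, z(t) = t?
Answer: 3328/5 ≈ 665.60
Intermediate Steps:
G(n) = -2 + n
q(c) = c
(-2017 - 4639)/(z(-57) + v(q(0 + G(1)*(-3)), 47)) = (-2017 - 4639)/(-57 + 47) = -6656/(-10) = -6656*(-⅒) = 3328/5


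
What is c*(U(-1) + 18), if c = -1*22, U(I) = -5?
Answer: -286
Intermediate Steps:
c = -22
c*(U(-1) + 18) = -22*(-5 + 18) = -22*13 = -286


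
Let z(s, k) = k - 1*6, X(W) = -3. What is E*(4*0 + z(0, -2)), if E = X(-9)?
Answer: 24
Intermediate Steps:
E = -3
z(s, k) = -6 + k (z(s, k) = k - 6 = -6 + k)
E*(4*0 + z(0, -2)) = -3*(4*0 + (-6 - 2)) = -3*(0 - 8) = -3*(-8) = 24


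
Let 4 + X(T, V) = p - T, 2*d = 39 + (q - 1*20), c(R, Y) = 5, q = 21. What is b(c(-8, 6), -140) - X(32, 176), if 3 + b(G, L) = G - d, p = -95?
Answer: 113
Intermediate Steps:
d = 20 (d = (39 + (21 - 1*20))/2 = (39 + (21 - 20))/2 = (39 + 1)/2 = (1/2)*40 = 20)
X(T, V) = -99 - T (X(T, V) = -4 + (-95 - T) = -99 - T)
b(G, L) = -23 + G (b(G, L) = -3 + (G - 1*20) = -3 + (G - 20) = -3 + (-20 + G) = -23 + G)
b(c(-8, 6), -140) - X(32, 176) = (-23 + 5) - (-99 - 1*32) = -18 - (-99 - 32) = -18 - 1*(-131) = -18 + 131 = 113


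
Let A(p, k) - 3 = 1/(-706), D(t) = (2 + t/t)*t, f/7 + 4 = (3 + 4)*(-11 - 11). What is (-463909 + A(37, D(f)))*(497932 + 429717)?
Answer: -303821408445413/706 ≈ -4.3034e+11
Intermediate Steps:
f = -1106 (f = -28 + 7*((3 + 4)*(-11 - 11)) = -28 + 7*(7*(-22)) = -28 + 7*(-154) = -28 - 1078 = -1106)
D(t) = 3*t (D(t) = (2 + 1)*t = 3*t)
A(p, k) = 2117/706 (A(p, k) = 3 + 1/(-706) = 3 - 1/706 = 2117/706)
(-463909 + A(37, D(f)))*(497932 + 429717) = (-463909 + 2117/706)*(497932 + 429717) = -327517637/706*927649 = -303821408445413/706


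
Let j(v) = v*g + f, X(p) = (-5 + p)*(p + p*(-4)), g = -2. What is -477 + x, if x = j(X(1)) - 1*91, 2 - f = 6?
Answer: -596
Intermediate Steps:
f = -4 (f = 2 - 1*6 = 2 - 6 = -4)
X(p) = -3*p*(-5 + p) (X(p) = (-5 + p)*(p - 4*p) = (-5 + p)*(-3*p) = -3*p*(-5 + p))
j(v) = -4 - 2*v (j(v) = v*(-2) - 4 = -2*v - 4 = -4 - 2*v)
x = -119 (x = (-4 - 6*(5 - 1*1)) - 1*91 = (-4 - 6*(5 - 1)) - 91 = (-4 - 6*4) - 91 = (-4 - 2*12) - 91 = (-4 - 24) - 91 = -28 - 91 = -119)
-477 + x = -477 - 119 = -596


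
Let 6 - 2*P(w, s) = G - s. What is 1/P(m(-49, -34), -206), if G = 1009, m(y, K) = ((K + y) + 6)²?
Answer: -2/1209 ≈ -0.0016543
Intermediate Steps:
m(y, K) = (6 + K + y)²
P(w, s) = -1003/2 + s/2 (P(w, s) = 3 - (1009 - s)/2 = 3 + (-1009/2 + s/2) = -1003/2 + s/2)
1/P(m(-49, -34), -206) = 1/(-1003/2 + (½)*(-206)) = 1/(-1003/2 - 103) = 1/(-1209/2) = -2/1209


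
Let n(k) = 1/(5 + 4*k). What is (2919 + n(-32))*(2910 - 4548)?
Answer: -196033656/41 ≈ -4.7813e+6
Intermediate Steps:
(2919 + n(-32))*(2910 - 4548) = (2919 + 1/(5 + 4*(-32)))*(2910 - 4548) = (2919 + 1/(5 - 128))*(-1638) = (2919 + 1/(-123))*(-1638) = (2919 - 1/123)*(-1638) = (359036/123)*(-1638) = -196033656/41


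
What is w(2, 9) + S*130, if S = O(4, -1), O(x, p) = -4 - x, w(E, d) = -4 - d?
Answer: -1053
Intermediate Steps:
S = -8 (S = -4 - 1*4 = -4 - 4 = -8)
w(2, 9) + S*130 = (-4 - 1*9) - 8*130 = (-4 - 9) - 1040 = -13 - 1040 = -1053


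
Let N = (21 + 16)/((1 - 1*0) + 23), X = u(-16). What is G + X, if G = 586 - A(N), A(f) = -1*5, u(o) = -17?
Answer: 574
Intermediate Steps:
X = -17
N = 37/24 (N = 37/((1 + 0) + 23) = 37/(1 + 23) = 37/24 ≈ 1.5417)
A(f) = -5
G = 591 (G = 586 - 1*(-5) = 586 + 5 = 591)
G + X = 591 - 17 = 574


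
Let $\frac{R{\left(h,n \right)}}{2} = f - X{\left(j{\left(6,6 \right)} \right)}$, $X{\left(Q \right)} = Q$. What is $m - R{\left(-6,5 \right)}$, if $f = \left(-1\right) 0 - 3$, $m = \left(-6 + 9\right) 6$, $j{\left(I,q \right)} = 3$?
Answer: $30$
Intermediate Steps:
$m = 18$ ($m = 3 \cdot 6 = 18$)
$f = -3$ ($f = 0 - 3 = -3$)
$R{\left(h,n \right)} = -12$ ($R{\left(h,n \right)} = 2 \left(-3 - 3\right) = 2 \left(-6\right) = -12$)
$m - R{\left(-6,5 \right)} = 18 - -12 = 18 + 12 = 30$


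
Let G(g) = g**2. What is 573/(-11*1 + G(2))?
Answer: -573/7 ≈ -81.857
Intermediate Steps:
573/(-11*1 + G(2)) = 573/(-11*1 + 2**2) = 573/(-11 + 4) = 573/(-7) = 573*(-1/7) = -573/7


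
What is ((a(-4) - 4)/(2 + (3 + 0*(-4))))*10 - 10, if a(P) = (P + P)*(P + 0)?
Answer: 46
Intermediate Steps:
a(P) = 2*P² (a(P) = (2*P)*P = 2*P²)
((a(-4) - 4)/(2 + (3 + 0*(-4))))*10 - 10 = ((2*(-4)² - 4)/(2 + (3 + 0*(-4))))*10 - 10 = ((2*16 - 4)/(2 + (3 + 0)))*10 - 10 = ((32 - 4)/(2 + 3))*10 - 10 = (28/5)*10 - 10 = 56 - 10 = 46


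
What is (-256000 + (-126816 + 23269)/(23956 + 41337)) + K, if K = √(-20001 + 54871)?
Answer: -16715111547/65293 + √34870 ≈ -2.5581e+5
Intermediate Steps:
K = √34870 ≈ 186.74
(-256000 + (-126816 + 23269)/(23956 + 41337)) + K = (-256000 + (-126816 + 23269)/(23956 + 41337)) + √34870 = (-256000 - 103547/65293) + √34870 = -16715111547/65293 + √34870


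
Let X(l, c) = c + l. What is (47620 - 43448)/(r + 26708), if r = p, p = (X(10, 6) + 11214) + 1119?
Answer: 4172/39057 ≈ 0.10682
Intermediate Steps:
p = 12349 (p = ((6 + 10) + 11214) + 1119 = (16 + 11214) + 1119 = 11230 + 1119 = 12349)
r = 12349
(47620 - 43448)/(r + 26708) = (47620 - 43448)/(12349 + 26708) = 4172/39057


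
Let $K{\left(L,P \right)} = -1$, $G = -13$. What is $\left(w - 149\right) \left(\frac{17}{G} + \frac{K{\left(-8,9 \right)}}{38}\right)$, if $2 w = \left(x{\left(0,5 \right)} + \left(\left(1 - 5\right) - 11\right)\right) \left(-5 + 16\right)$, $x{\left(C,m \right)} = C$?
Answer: $\frac{305117}{988} \approx 308.82$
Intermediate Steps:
$w = - \frac{165}{2}$ ($w = \frac{\left(0 + \left(\left(1 - 5\right) - 11\right)\right) \left(-5 + 16\right)}{2} = \frac{\left(0 - 15\right) 11}{2} = \frac{\left(-15\right) 11}{2} = \frac{1}{2} \left(-165\right) = - \frac{165}{2} \approx -82.5$)
$\left(w - 149\right) \left(\frac{17}{G} + \frac{K{\left(-8,9 \right)}}{38}\right) = \left(- \frac{165}{2} - 149\right) \left(\frac{17}{-13} - \frac{1}{38}\right) = - \frac{463 \left(17 \left(- \frac{1}{13}\right) - \frac{1}{38}\right)}{2} = - \frac{463 \left(- \frac{17}{13} - \frac{1}{38}\right)}{2} = \left(- \frac{463}{2}\right) \left(- \frac{659}{494}\right) = \frac{305117}{988}$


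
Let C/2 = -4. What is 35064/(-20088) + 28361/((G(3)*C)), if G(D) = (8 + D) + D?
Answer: -7967263/31248 ≈ -254.97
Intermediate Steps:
C = -8 (C = 2*(-4) = -8)
G(D) = 8 + 2*D
35064/(-20088) + 28361/((G(3)*C)) = 35064/(-20088) + 28361/(((8 + 2*3)*(-8))) = 35064*(-1/20088) + 28361/(((8 + 6)*(-8))) = -487/279 + 28361/((14*(-8))) = -487/279 + 28361/(-112) = -487/279 + 28361*(-1/112) = -487/279 - 28361/112 = -7967263/31248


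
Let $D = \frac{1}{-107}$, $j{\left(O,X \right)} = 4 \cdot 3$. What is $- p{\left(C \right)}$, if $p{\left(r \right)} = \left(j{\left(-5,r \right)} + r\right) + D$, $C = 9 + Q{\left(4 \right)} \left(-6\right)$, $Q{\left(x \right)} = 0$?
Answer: $- \frac{2246}{107} \approx -20.991$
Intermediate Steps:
$j{\left(O,X \right)} = 12$
$D = - \frac{1}{107} \approx -0.0093458$
$C = 9$ ($C = 9 + 0 \left(-6\right) = 9 + 0 = 9$)
$p{\left(r \right)} = \frac{1283}{107} + r$ ($p{\left(r \right)} = \left(12 + r\right) - \frac{1}{107} = \frac{1283}{107} + r$)
$- p{\left(C \right)} = - (\frac{1283}{107} + 9) = \left(-1\right) \frac{2246}{107} = - \frac{2246}{107}$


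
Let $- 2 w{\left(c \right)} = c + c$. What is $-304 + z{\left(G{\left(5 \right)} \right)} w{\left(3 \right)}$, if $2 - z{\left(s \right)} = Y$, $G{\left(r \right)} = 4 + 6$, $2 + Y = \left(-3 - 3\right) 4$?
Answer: $-388$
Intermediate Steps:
$w{\left(c \right)} = - c$ ($w{\left(c \right)} = - \frac{c + c}{2} = - \frac{2 c}{2} = - c$)
$Y = -26$ ($Y = -2 + \left(-3 - 3\right) 4 = -2 - 24 = -26$)
$G{\left(r \right)} = 10$
$z{\left(s \right)} = 28$ ($z{\left(s \right)} = 2 - -26 = 2 + 26 = 28$)
$-304 + z{\left(G{\left(5 \right)} \right)} w{\left(3 \right)} = -304 + 28 \left(\left(-1\right) 3\right) = -304 + 28 \left(-3\right) = -304 - 84 = -388$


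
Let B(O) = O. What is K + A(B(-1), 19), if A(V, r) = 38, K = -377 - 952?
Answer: -1291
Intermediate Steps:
K = -1329
K + A(B(-1), 19) = -1329 + 38 = -1291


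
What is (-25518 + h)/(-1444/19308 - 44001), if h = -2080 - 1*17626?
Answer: 54574062/53098297 ≈ 1.0278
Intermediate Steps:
h = -19706 (h = -2080 - 17626 = -19706)
(-25518 + h)/(-1444/19308 - 44001) = (-25518 - 19706)/(-1444/19308 - 44001) = -45224/(-1444*1/19308 - 44001) = -45224/(-361/4827 - 44001) = -45224/(-212393188/4827) = -45224*(-4827/212393188) = 54574062/53098297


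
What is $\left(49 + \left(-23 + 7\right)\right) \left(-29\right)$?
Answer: $-957$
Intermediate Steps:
$\left(49 + \left(-23 + 7\right)\right) \left(-29\right) = \left(49 - 16\right) \left(-29\right) = 33 \left(-29\right) = -957$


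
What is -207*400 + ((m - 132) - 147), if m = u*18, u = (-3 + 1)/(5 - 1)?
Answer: -83088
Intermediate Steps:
u = -½ (u = -2/4 = -2*¼ = -½ ≈ -0.50000)
m = -9 (m = -½*18 = -9)
-207*400 + ((m - 132) - 147) = -207*400 + ((-9 - 132) - 147) = -82800 + (-141 - 147) = -82800 - 288 = -83088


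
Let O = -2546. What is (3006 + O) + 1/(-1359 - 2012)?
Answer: 1550659/3371 ≈ 460.00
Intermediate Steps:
(3006 + O) + 1/(-1359 - 2012) = (3006 - 2546) + 1/(-1359 - 2012) = 460 + 1/(-3371) = 460 - 1/3371 = 1550659/3371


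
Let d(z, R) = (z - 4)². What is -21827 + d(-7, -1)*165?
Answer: -1862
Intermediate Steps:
d(z, R) = (-4 + z)²
-21827 + d(-7, -1)*165 = -21827 + (-4 - 7)²*165 = -21827 + (-11)²*165 = -21827 + 121*165 = -21827 + 19965 = -1862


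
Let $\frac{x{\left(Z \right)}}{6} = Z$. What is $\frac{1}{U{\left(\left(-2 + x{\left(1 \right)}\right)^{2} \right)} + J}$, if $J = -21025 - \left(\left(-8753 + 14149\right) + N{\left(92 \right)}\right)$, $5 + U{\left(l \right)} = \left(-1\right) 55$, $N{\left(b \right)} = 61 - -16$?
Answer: $- \frac{1}{26558} \approx -3.7653 \cdot 10^{-5}$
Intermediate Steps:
$x{\left(Z \right)} = 6 Z$
$N{\left(b \right)} = 77$ ($N{\left(b \right)} = 61 + 16 = 77$)
$U{\left(l \right)} = -60$ ($U{\left(l \right)} = -5 - 55 = -60$)
$J = -26498$ ($J = -21025 - \left(\left(-8753 + 14149\right) + 77\right) = -21025 - \left(5396 + 77\right) = -21025 - 5473 = -26498$)
$\frac{1}{U{\left(\left(-2 + x{\left(1 \right)}\right)^{2} \right)} + J} = \frac{1}{-60 - 26498} = \frac{1}{-26558} = - \frac{1}{26558}$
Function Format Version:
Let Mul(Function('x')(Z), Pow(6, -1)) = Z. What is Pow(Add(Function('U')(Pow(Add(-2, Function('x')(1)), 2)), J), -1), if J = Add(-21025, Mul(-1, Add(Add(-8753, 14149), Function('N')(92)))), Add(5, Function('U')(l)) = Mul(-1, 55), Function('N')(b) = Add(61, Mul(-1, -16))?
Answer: Rational(-1, 26558) ≈ -3.7653e-5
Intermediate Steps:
Function('x')(Z) = Mul(6, Z)
Function('N')(b) = 77 (Function('N')(b) = Add(61, 16) = 77)
Function('U')(l) = -60 (Function('U')(l) = Add(-5, Mul(-1, 55)) = Add(-5, -55) = -60)
J = -26498 (J = Add(-21025, Mul(-1, Add(Add(-8753, 14149), 77))) = Add(-21025, Mul(-1, Add(5396, 77))) = Add(-21025, Mul(-1, 5473)) = Add(-21025, -5473) = -26498)
Pow(Add(Function('U')(Pow(Add(-2, Function('x')(1)), 2)), J), -1) = Pow(Add(-60, -26498), -1) = Pow(-26558, -1) = Rational(-1, 26558)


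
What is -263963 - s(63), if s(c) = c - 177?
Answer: -263849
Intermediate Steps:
s(c) = -177 + c
-263963 - s(63) = -263963 - (-177 + 63) = -263963 - 1*(-114) = -263963 + 114 = -263849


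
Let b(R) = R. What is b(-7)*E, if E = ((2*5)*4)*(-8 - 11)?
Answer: 5320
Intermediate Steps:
E = -760 (E = (10*4)*(-19) = 40*(-19) = -760)
b(-7)*E = -7*(-760) = 5320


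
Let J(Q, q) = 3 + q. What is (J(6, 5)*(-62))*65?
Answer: -32240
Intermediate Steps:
(J(6, 5)*(-62))*65 = ((3 + 5)*(-62))*65 = (8*(-62))*65 = -496*65 = -32240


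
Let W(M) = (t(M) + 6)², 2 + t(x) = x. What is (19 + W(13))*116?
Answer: 35728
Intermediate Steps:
t(x) = -2 + x
W(M) = (4 + M)² (W(M) = ((-2 + M) + 6)² = (4 + M)²)
(19 + W(13))*116 = (19 + (4 + 13)²)*116 = (19 + 17²)*116 = (19 + 289)*116 = 308*116 = 35728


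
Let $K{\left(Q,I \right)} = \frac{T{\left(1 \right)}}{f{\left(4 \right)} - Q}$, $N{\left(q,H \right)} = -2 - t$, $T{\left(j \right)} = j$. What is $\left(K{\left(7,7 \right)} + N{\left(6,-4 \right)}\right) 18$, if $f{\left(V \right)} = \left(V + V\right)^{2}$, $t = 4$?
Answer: $- \frac{2046}{19} \approx -107.68$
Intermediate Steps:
$N{\left(q,H \right)} = -6$ ($N{\left(q,H \right)} = -2 - 4 = -6$)
$f{\left(V \right)} = 4 V^{2}$ ($f{\left(V \right)} = \left(2 V\right)^{2} = 4 V^{2}$)
$K{\left(Q,I \right)} = \frac{1}{64 - Q}$ ($K{\left(Q,I \right)} = 1 \frac{1}{4 \cdot 4^{2} - Q} = 1 \frac{1}{4 \cdot 16 - Q} = 1 \frac{1}{64 - Q} = \frac{1}{64 - Q}$)
$\left(K{\left(7,7 \right)} + N{\left(6,-4 \right)}\right) 18 = \left(- \frac{1}{-64 + 7} - 6\right) 18 = \left(- \frac{1}{-57} - 6\right) 18 = \left(\left(-1\right) \left(- \frac{1}{57}\right) - 6\right) 18 = \left(\frac{1}{57} - 6\right) 18 = \left(- \frac{341}{57}\right) 18 = - \frac{2046}{19}$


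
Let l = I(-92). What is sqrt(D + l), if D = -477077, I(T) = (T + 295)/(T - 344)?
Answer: 5*I*sqrt(906905179)/218 ≈ 690.71*I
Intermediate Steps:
I(T) = (295 + T)/(-344 + T)
l = -203/436 (l = (295 - 92)/(-344 - 92) = 203/(-436) = -1/436*203 = -203/436 ≈ -0.46560)
sqrt(D + l) = sqrt(-477077 - 203/436) = sqrt(-208005775/436) = 5*I*sqrt(906905179)/218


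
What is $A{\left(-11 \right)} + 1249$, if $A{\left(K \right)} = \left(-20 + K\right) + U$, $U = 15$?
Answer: $1233$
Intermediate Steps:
$A{\left(K \right)} = -5 + K$ ($A{\left(K \right)} = \left(-20 + K\right) + 15 = -5 + K$)
$A{\left(-11 \right)} + 1249 = \left(-5 - 11\right) + 1249 = -16 + 1249 = 1233$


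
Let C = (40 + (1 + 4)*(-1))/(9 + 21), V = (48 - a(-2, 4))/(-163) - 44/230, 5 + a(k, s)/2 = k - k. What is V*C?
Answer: -35896/56235 ≈ -0.63832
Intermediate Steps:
a(k, s) = -10 (a(k, s) = -10 + 2*(k - k) = -10 + 2*0 = -10 + 0 = -10)
V = -10256/18745 (V = (48 - 1*(-10))/(-163) - 44/230 = (48 + 10)*(-1/163) - 44*1/230 = 58*(-1/163) - 22/115 = -58/163 - 22/115 = -10256/18745 ≈ -0.54713)
C = 7/6 (C = (40 + 5*(-1))/30 = (40 - 5)*(1/30) = 35*(1/30) = 7/6 ≈ 1.1667)
V*C = -10256/18745*7/6 = -35896/56235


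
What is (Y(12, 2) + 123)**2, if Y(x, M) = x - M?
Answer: 17689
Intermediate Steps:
(Y(12, 2) + 123)**2 = ((12 - 1*2) + 123)**2 = ((12 - 2) + 123)**2 = (10 + 123)**2 = 133**2 = 17689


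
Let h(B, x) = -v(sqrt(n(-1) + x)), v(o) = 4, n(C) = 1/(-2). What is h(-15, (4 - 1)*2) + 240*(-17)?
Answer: -4084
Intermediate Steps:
n(C) = -1/2
h(B, x) = -4 (h(B, x) = -1*4 = -4)
h(-15, (4 - 1)*2) + 240*(-17) = -4 + 240*(-17) = -4 - 4080 = -4084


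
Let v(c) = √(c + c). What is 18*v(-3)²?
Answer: -108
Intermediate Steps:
v(c) = √2*√c (v(c) = √(2*c) = √2*√c)
18*v(-3)² = 18*(√2*√(-3))² = 18*(√2*(I*√3))² = 18*(I*√6)² = 18*(-6) = -108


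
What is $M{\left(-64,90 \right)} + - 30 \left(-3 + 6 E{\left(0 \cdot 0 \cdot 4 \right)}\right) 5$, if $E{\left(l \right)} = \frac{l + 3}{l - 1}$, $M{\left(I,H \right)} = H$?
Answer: $3240$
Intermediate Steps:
$E{\left(l \right)} = \frac{3 + l}{-1 + l}$
$M{\left(-64,90 \right)} + - 30 \left(-3 + 6 E{\left(0 \cdot 0 \cdot 4 \right)}\right) 5 = 90 + - 30 \left(-3 + 6 \frac{3 + 0 \cdot 0 \cdot 4}{-1 + 0 \cdot 0 \cdot 4}\right) 5 = 90 + - 30 \left(-3 + 6 \frac{3 + 0 \cdot 4}{-1 + 0 \cdot 4}\right) 5 = 90 + - 30 \left(-3 + 6 \frac{3 + 0}{-1 + 0}\right) 5 = 90 + - 30 \left(-3 + 6 \frac{1}{-1} \cdot 3\right) 5 = 90 + - 30 \left(-3 + 6 \left(\left(-1\right) 3\right)\right) 5 = 90 + - 30 \left(-3 + 6 \left(-3\right)\right) 5 = 90 + - 30 \left(-3 - 18\right) 5 = 90 + \left(-30\right) \left(-21\right) 5 = 90 + 630 \cdot 5 = 90 + 3150 = 3240$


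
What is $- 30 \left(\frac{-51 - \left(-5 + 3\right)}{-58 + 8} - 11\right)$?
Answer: $\frac{1503}{5} \approx 300.6$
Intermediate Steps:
$- 30 \left(\frac{-51 - \left(-5 + 3\right)}{-58 + 8} - 11\right) = - 30 \left(\frac{-51 - -2}{-50} - 11\right) = - 30 \left(\left(-51 + 2\right) \left(- \frac{1}{50}\right) - 11\right) = - 30 \left(\left(-49\right) \left(- \frac{1}{50}\right) - 11\right) = - 30 \left(\frac{49}{50} - 11\right) = \left(-30\right) \left(- \frac{501}{50}\right) = \frac{1503}{5}$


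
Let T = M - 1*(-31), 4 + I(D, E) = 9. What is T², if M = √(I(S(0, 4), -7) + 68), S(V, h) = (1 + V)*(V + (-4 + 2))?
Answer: (31 + √73)² ≈ 1563.7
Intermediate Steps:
S(V, h) = (1 + V)*(-2 + V) (S(V, h) = (1 + V)*(V - 2) = (1 + V)*(-2 + V))
I(D, E) = 5 (I(D, E) = -4 + 9 = 5)
M = √73 (M = √(5 + 68) = √73 ≈ 8.5440)
T = 31 + √73 (T = √73 - 1*(-31) = √73 + 31 = 31 + √73 ≈ 39.544)
T² = (31 + √73)²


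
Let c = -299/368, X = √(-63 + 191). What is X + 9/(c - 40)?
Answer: -144/653 + 8*√2 ≈ 11.093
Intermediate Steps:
X = 8*√2 (X = √128 = 8*√2 ≈ 11.314)
c = -13/16 (c = -299*1/368 = -13/16 ≈ -0.81250)
X + 9/(c - 40) = 8*√2 + 9/(-13/16 - 40) = 8*√2 + 9/(-653/16) = 8*√2 + 9*(-16/653) = 8*√2 - 144/653 = -144/653 + 8*√2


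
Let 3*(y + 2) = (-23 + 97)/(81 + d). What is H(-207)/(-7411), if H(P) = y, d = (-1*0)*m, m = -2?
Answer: 412/1800873 ≈ 0.00022878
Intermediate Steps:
d = 0 (d = -1*0*(-2) = 0*(-2) = 0)
y = -412/243 (y = -2 + ((-23 + 97)/(81 + 0))/3 = -2 + (74/81)/3 = -2 + (74*(1/81))/3 = -2 + (⅓)*(74/81) = -2 + 74/243 = -412/243 ≈ -1.6955)
H(P) = -412/243
H(-207)/(-7411) = -412/243/(-7411) = -412/243*(-1/7411) = 412/1800873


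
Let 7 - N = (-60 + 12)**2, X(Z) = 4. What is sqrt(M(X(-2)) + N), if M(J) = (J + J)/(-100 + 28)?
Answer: I*sqrt(20674)/3 ≈ 47.928*I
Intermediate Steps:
N = -2297 (N = 7 - (-60 + 12)**2 = 7 - 1*(-48)**2 = 7 - 1*2304 = 7 - 2304 = -2297)
M(J) = -J/36 (M(J) = (2*J)/(-72) = (2*J)*(-1/72) = -J/36)
sqrt(M(X(-2)) + N) = sqrt(-1/36*4 - 2297) = sqrt(-1/9 - 2297) = sqrt(-20674/9) = I*sqrt(20674)/3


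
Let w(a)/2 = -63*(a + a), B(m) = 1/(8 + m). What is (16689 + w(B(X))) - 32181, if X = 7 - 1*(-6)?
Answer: -15504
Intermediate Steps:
X = 13 (X = 7 + 6 = 13)
w(a) = -252*a (w(a) = 2*(-63*(a + a)) = 2*(-126*a) = -252*a)
(16689 + w(B(X))) - 32181 = (16689 - 252/(8 + 13)) - 32181 = (16689 - 252/21) - 32181 = (16689 - 252*1/21) - 32181 = (16689 - 12) - 32181 = 16677 - 32181 = -15504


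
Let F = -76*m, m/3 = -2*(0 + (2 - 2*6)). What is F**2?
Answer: 20793600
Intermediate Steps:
m = 60 (m = 3*(-2*(0 + (2 - 2*6))) = 3*(-2*(0 + (2 - 12))) = 3*(-2*(0 - 10)) = 3*(-2*(-10)) = 3*20 = 60)
F = -4560 (F = -76*60 = -4560)
F**2 = (-4560)**2 = 20793600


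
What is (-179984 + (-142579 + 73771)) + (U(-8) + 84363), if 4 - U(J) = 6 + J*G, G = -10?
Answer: -164511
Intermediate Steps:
U(J) = -2 + 10*J (U(J) = 4 - (6 + J*(-10)) = 4 - (6 - 10*J) = 4 + (-6 + 10*J) = -2 + 10*J)
(-179984 + (-142579 + 73771)) + (U(-8) + 84363) = (-179984 + (-142579 + 73771)) + ((-2 + 10*(-8)) + 84363) = (-179984 - 68808) + ((-2 - 80) + 84363) = -248792 + (-82 + 84363) = -248792 + 84281 = -164511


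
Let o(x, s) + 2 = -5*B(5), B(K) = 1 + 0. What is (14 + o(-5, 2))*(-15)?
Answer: -105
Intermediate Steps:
B(K) = 1
o(x, s) = -7 (o(x, s) = -2 - 5*1 = -2 - 5 = -7)
(14 + o(-5, 2))*(-15) = (14 - 7)*(-15) = 7*(-15) = -105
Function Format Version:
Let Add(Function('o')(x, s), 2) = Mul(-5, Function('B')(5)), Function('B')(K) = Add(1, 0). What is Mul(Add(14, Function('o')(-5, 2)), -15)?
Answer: -105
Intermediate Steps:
Function('B')(K) = 1
Function('o')(x, s) = -7 (Function('o')(x, s) = Add(-2, Mul(-5, 1)) = Add(-2, -5) = -7)
Mul(Add(14, Function('o')(-5, 2)), -15) = Mul(Add(14, -7), -15) = Mul(7, -15) = -105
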